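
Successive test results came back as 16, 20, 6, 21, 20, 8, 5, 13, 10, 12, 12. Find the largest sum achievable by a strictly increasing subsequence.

57

Let S[i] be the best sum of a strictly increasing subsequence ending at i:
i:      1  2  3  4  5  6  7  8  9 10 11
a[i]:  16 20  6 21 20  8  5 13 10 12 12
S:     16 36  6 57 36 14  5 27 24 36 36
Maximum is 57 (e.g. 16 + 20 + 21).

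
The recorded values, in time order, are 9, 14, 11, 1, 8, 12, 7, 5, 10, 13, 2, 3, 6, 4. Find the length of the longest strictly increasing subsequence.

Let dp[i] be the length of the longest such subsequence ending at index i:
i:      1  2  3  4  5  6  7  8  9 10 11 12 13 14
a[i]:   9 14 11  1  8 12  7  5 10 13  2  3  6  4
dp:     1  2  2  1  2  3  2  2  3  4  2  3  4  4
Maximum dp value is 4.

4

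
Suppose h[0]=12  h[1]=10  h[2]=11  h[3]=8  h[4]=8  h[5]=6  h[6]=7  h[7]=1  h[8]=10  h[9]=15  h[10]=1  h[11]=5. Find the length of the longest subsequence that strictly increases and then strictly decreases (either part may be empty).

inc[i] = longest strictly increasing subsequence ending at i; dec[i] = longest strictly decreasing subsequence starting at i:
i:      0  1  2  3  4  5  6  7  8  9 10 11
h[i]:  12 10 11  8  8  6  7  1 10 15  1  5
inc:    1  1  2  1  1  1  2  1  3  4  1  2
dec:    5  4  4  3  3  2  2  1  2  2  1  1
Best peak at i=0 (value 12): inc=1, dec=5, length 1+5−1 = 5.

5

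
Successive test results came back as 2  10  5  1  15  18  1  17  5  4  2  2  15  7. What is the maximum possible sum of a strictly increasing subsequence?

45

Let S[i] be the best sum of a strictly increasing subsequence ending at i:
i:      1  2  3  4  5  6  7  8  9 10 11 12 13 14
a[i]:   2 10  5  1 15 18  1 17  5  4  2  2 15  7
S:      2 12  7  1 27 45  1 44  7  6  3  3 27 14
Maximum is 45 (e.g. 2 + 10 + 15 + 18).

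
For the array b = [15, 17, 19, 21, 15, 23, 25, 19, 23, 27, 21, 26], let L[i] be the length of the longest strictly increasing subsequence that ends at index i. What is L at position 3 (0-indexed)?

4

dp[i] = 1 + max{dp[j] : j<i, b[j]<b[i]} (or 1 if no such j):
i:      0  1  2  3  4  5  6  7  8  9 10 11
b[i]:  15 17 19 21 15 23 25 19 23 27 21 26
dp:     1  2  3  4  1  5  6  3  5  7  4  7
At index 3 the value is 4.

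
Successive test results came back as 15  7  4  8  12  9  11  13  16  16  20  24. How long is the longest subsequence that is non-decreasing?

9

Let dp[i] be the length of the longest such subsequence ending at index i:
i:      1  2  3  4  5  6  7  8  9 10 11 12
a[i]:  15  7  4  8 12  9 11 13 16 16 20 24
dp:     1  1  1  2  3  3  4  5  6  7  8  9
Maximum dp value is 9.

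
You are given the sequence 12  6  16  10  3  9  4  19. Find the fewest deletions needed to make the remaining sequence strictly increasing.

Fewest deletions = n − (longest strictly increasing subsequence).
i:      1  2  3  4  5  6  7  8
a[i]:  12  6 16 10  3  9  4 19
dp:     1  1  2  2  1  2  2  3
max dp = 3, so deletions = 8 − 3 = 5.

5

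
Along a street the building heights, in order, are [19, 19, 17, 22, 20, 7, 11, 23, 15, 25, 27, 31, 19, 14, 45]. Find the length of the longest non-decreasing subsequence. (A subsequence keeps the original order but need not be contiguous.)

Track the smallest tail for each achievable length (allowing ties):
19 → extends → [19]
19 → extends → [19, 19]
17 → replaces 19 → [17, 19]
22 → extends → [17, 19, 22]
20 → replaces 22 → [17, 19, 20]
7 → replaces 17 → [7, 19, 20]
11 → replaces 19 → [7, 11, 20]
23 → extends → [7, 11, 20, 23]
15 → replaces 20 → [7, 11, 15, 23]
25 → extends → [7, 11, 15, 23, 25]
27 → extends → [7, 11, 15, 23, 25, 27]
31 → extends → [7, 11, 15, 23, 25, 27, 31]
19 → replaces 23 → [7, 11, 15, 19, 25, 27, 31]
14 → replaces 15 → [7, 11, 14, 19, 25, 27, 31]
45 → extends → [7, 11, 14, 19, 25, 27, 31, 45]
Eight tails, so the longest non-decreasing subsequence has length 8 (e.g. 19, 19, 22, 23, 25, 27, 31, 45).

8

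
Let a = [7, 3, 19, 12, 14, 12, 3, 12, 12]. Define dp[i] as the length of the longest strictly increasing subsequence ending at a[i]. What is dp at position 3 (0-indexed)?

2

dp[i] = 1 + max{dp[j] : j<i, a[j]<a[i]} (or 1 if no such j):
i:      0  1  2  3  4  5  6  7  8
a[i]:   7  3 19 12 14 12  3 12 12
dp:     1  1  2  2  3  2  1  2  2
At index 3 the value is 2.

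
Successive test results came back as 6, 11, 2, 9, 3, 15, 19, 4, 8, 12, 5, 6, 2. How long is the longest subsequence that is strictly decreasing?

5

Let dp[i] be the longest strictly decreasing subsequence ending at i:
i:      1  2  3  4  5  6  7  8  9 10 11 12 13
a[i]:   6 11  2  9  3 15 19  4  8 12  5  6  2
dp:     1  1  2  2  3  1  1  3  3  2  4  4  5
Maximum is 5.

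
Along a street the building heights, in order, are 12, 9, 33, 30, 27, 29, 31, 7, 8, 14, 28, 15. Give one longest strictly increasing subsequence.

12, 27, 29, 31

Patience tails give the LIS length; then backtrack through the dp parents:
12 → extends → [12]
9 → replaces 12 → [9]
33 → extends → [9, 33]
30 → replaces 33 → [9, 30]
27 → replaces 30 → [9, 27]
29 → extends → [9, 27, 29]
31 → extends → [9, 27, 29, 31]
7 → replaces 9 → [7, 27, 29, 31]
8 → replaces 27 → [7, 8, 29, 31]
14 → replaces 29 → [7, 8, 14, 31]
28 → replaces 31 → [7, 8, 14, 28]
15 → replaces 28 → [7, 8, 14, 15]
Length 4; one witness is 12, 27, 29, 31.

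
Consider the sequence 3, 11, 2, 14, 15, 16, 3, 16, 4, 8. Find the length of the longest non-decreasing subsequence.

6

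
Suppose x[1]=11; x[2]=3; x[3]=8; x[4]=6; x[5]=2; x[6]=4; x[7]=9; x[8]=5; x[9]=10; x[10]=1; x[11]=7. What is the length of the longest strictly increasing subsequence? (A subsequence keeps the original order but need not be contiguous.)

4

Track the smallest tail for each achievable length (strict):
11 → extends → [11]
3 → replaces 11 → [3]
8 → extends → [3, 8]
6 → replaces 8 → [3, 6]
2 → replaces 3 → [2, 6]
4 → replaces 6 → [2, 4]
9 → extends → [2, 4, 9]
5 → replaces 9 → [2, 4, 5]
10 → extends → [2, 4, 5, 10]
1 → replaces 2 → [1, 4, 5, 10]
7 → replaces 10 → [1, 4, 5, 7]
Four tails, so the longest strictly increasing subsequence has length 4 (e.g. 3, 8, 9, 10).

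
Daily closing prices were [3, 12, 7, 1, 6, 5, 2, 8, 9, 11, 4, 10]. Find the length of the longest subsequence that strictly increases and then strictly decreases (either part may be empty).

6

inc[i] = longest strictly increasing subsequence ending at i; dec[i] = longest strictly decreasing subsequence starting at i:
i:      1  2  3  4  5  6  7  8  9 10 11 12
a[i]:   3 12  7  1  6  5  2  8  9 11  4 10
inc:    1  2  2  1  2  2  2  3  4  5  3  5
dec:    2  5  4  1  3  2  1  2  2  2  1  1
Best peak at i=2 (value 12): inc=2, dec=5, length 2+5−1 = 6.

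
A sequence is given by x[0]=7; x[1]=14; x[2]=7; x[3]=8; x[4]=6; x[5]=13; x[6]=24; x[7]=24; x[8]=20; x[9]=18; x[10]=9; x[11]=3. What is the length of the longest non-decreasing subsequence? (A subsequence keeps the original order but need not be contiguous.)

Let dp[i] be the length of the longest such subsequence ending at index i:
i:      0  1  2  3  4  5  6  7  8  9 10 11
x[i]:   7 14  7  8  6 13 24 24 20 18  9  3
dp:     1  2  2  3  1  4  5  6  5  5  4  1
Maximum dp value is 6.

6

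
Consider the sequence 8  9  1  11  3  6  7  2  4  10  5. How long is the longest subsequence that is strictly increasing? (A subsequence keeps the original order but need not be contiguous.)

5

Track the smallest tail for each achievable length (strict):
8 → extends → [8]
9 → extends → [8, 9]
1 → replaces 8 → [1, 9]
11 → extends → [1, 9, 11]
3 → replaces 9 → [1, 3, 11]
6 → replaces 11 → [1, 3, 6]
7 → extends → [1, 3, 6, 7]
2 → replaces 3 → [1, 2, 6, 7]
4 → replaces 6 → [1, 2, 4, 7]
10 → extends → [1, 2, 4, 7, 10]
5 → replaces 7 → [1, 2, 4, 5, 10]
Five tails, so the longest strictly increasing subsequence has length 5 (e.g. 1, 3, 6, 7, 10).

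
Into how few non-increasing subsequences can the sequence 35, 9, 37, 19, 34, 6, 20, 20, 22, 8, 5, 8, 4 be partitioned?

Place each on the leftmost legal pile:
35 → new pile 1 (tops now [35])
9 → pile 1 (tops now [9])
37 → new pile 2 (tops now [9, 37])
19 → pile 2 (tops now [9, 19])
34 → new pile 3 (tops now [9, 19, 34])
6 → pile 1 (tops now [6, 19, 34])
20 → pile 3 (tops now [6, 19, 20])
20 → pile 3 (tops now [6, 19, 20])
22 → new pile 4 (tops now [6, 19, 20, 22])
8 → pile 2 (tops now [6, 8, 20, 22])
5 → pile 1 (tops now [5, 8, 20, 22])
8 → pile 2 (tops now [5, 8, 20, 22])
4 → pile 1 (tops now [4, 8, 20, 22])
Four piles.

4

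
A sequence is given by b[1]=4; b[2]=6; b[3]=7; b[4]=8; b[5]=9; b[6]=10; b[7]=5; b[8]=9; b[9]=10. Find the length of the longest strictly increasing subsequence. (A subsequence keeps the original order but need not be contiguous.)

6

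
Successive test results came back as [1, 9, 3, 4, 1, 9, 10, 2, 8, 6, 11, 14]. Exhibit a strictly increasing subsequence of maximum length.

Patience tails give the LIS length; then backtrack through the dp parents:
1 → extends → [1]
9 → extends → [1, 9]
3 → replaces 9 → [1, 3]
4 → extends → [1, 3, 4]
1 → already a tail → [1, 3, 4]
9 → extends → [1, 3, 4, 9]
10 → extends → [1, 3, 4, 9, 10]
2 → replaces 3 → [1, 2, 4, 9, 10]
8 → replaces 9 → [1, 2, 4, 8, 10]
6 → replaces 8 → [1, 2, 4, 6, 10]
11 → extends → [1, 2, 4, 6, 10, 11]
14 → extends → [1, 2, 4, 6, 10, 11, 14]
Length 7; one witness is 1, 3, 4, 9, 10, 11, 14.

1, 3, 4, 9, 10, 11, 14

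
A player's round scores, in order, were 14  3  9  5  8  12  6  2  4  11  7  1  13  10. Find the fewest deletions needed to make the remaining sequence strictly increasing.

9

Fewest deletions = n − (longest strictly increasing subsequence).
Patience tails:
14 → extends → [14]
3 → replaces 14 → [3]
9 → extends → [3, 9]
5 → replaces 9 → [3, 5]
8 → extends → [3, 5, 8]
12 → extends → [3, 5, 8, 12]
6 → replaces 8 → [3, 5, 6, 12]
2 → replaces 3 → [2, 5, 6, 12]
4 → replaces 5 → [2, 4, 6, 12]
11 → replaces 12 → [2, 4, 6, 11]
7 → replaces 11 → [2, 4, 6, 7]
1 → replaces 2 → [1, 4, 6, 7]
13 → extends → [1, 4, 6, 7, 13]
10 → replaces 13 → [1, 4, 6, 7, 10]
Longest strictly increasing subsequence has length 5, so deletions = 14 − 5 = 9.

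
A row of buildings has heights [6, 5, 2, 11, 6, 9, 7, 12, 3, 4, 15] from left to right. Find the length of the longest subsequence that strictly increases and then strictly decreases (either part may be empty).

inc[i] = longest strictly increasing subsequence ending at i; dec[i] = longest strictly decreasing subsequence starting at i:
i:      1  2  3  4  5  6  7  8  9 10 11
a[i]:   6  5  2 11  6  9  7 12  3  4 15
inc:    1  1  1  2  2  3  3  4  2  3  5
dec:    3  2  1  4  2  3  2  2  1  1  1
Best peak at i=4 (value 11): inc=2, dec=4, length 2+4−1 = 5.

5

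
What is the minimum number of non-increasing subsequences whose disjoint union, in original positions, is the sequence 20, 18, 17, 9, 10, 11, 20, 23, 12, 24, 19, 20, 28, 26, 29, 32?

Place each on the leftmost legal pile:
20 → new pile 1 (tops now [20])
18 → pile 1 (tops now [18])
17 → pile 1 (tops now [17])
9 → pile 1 (tops now [9])
10 → new pile 2 (tops now [9, 10])
11 → new pile 3 (tops now [9, 10, 11])
20 → new pile 4 (tops now [9, 10, 11, 20])
23 → new pile 5 (tops now [9, 10, 11, 20, 23])
12 → pile 4 (tops now [9, 10, 11, 12, 23])
24 → new pile 6 (tops now [9, 10, 11, 12, 23, 24])
19 → pile 5 (tops now [9, 10, 11, 12, 19, 24])
20 → pile 6 (tops now [9, 10, 11, 12, 19, 20])
28 → new pile 7 (tops now [9, 10, 11, 12, 19, 20, 28])
26 → pile 7 (tops now [9, 10, 11, 12, 19, 20, 26])
29 → new pile 8 (tops now [9, 10, 11, 12, 19, 20, 26, 29])
32 → new pile 9 (tops now [9, 10, 11, 12, 19, 20, 26, 29, 32])
Nine piles.

9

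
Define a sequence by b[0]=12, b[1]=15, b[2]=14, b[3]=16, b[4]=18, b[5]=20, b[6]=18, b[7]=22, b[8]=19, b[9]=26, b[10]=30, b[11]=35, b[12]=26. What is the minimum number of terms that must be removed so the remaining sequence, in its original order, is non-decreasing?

Fewest deletions = n − (longest non-decreasing subsequence).
Patience tails:
12 → extends → [12]
15 → extends → [12, 15]
14 → replaces 15 → [12, 14]
16 → extends → [12, 14, 16]
18 → extends → [12, 14, 16, 18]
20 → extends → [12, 14, 16, 18, 20]
18 → replaces 20 → [12, 14, 16, 18, 18]
22 → extends → [12, 14, 16, 18, 18, 22]
19 → replaces 22 → [12, 14, 16, 18, 18, 19]
26 → extends → [12, 14, 16, 18, 18, 19, 26]
30 → extends → [12, 14, 16, 18, 18, 19, 26, 30]
35 → extends → [12, 14, 16, 18, 18, 19, 26, 30, 35]
26 → replaces 30 → [12, 14, 16, 18, 18, 19, 26, 26, 35]
Longest non-decreasing subsequence has length 9, so deletions = 13 − 9 = 4.

4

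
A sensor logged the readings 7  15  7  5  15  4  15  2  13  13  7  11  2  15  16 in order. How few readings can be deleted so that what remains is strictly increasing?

Fewest deletions = n − (longest strictly increasing subsequence).
Patience tails:
7 → extends → [7]
15 → extends → [7, 15]
7 → already a tail → [7, 15]
5 → replaces 7 → [5, 15]
15 → already a tail → [5, 15]
4 → replaces 5 → [4, 15]
15 → already a tail → [4, 15]
2 → replaces 4 → [2, 15]
13 → replaces 15 → [2, 13]
13 → already a tail → [2, 13]
7 → replaces 13 → [2, 7]
11 → extends → [2, 7, 11]
2 → already a tail → [2, 7, 11]
15 → extends → [2, 7, 11, 15]
16 → extends → [2, 7, 11, 15, 16]
Longest strictly increasing subsequence has length 5, so deletions = 15 − 5 = 10.

10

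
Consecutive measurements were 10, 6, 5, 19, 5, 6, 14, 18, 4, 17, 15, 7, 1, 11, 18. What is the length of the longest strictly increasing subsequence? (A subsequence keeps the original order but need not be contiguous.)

5

Let dp[i] be the length of the longest such subsequence ending at index i:
i:      1  2  3  4  5  6  7  8  9 10 11 12 13 14 15
a[i]:  10  6  5 19  5  6 14 18  4 17 15  7  1 11 18
dp:     1  1  1  2  1  2  3  4  1  4  4  3  1  4  5
Maximum dp value is 5.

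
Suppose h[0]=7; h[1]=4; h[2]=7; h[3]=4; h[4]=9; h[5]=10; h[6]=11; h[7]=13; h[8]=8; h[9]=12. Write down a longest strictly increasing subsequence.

Patience tails give the LIS length; then backtrack through the dp parents:
7 → extends → [7]
4 → replaces 7 → [4]
7 → extends → [4, 7]
4 → already a tail → [4, 7]
9 → extends → [4, 7, 9]
10 → extends → [4, 7, 9, 10]
11 → extends → [4, 7, 9, 10, 11]
13 → extends → [4, 7, 9, 10, 11, 13]
8 → replaces 9 → [4, 7, 8, 10, 11, 13]
12 → replaces 13 → [4, 7, 8, 10, 11, 12]
Length 6; one witness is 4, 7, 9, 10, 11, 13.

4, 7, 9, 10, 11, 13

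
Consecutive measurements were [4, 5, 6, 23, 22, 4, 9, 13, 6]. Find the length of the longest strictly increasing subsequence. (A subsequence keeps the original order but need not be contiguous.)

Let dp[i] be the length of the longest such subsequence ending at index i:
i:      1  2  3  4  5  6  7  8  9
a[i]:   4  5  6 23 22  4  9 13  6
dp:     1  2  3  4  4  1  4  5  3
Maximum dp value is 5.

5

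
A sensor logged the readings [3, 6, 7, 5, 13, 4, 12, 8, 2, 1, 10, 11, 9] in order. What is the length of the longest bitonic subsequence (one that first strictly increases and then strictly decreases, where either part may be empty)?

8

inc[i] = longest strictly increasing subsequence ending at i; dec[i] = longest strictly decreasing subsequence starting at i:
i:      1  2  3  4  5  6  7  8  9 10 11 12 13
a[i]:   3  6  7  5 13  4 12  8  2  1 10 11  9
inc:    1  2  3  2  4  2  4  4  1  1  5  6  5
dec:    3  5  5  4  5  3  4  3  2  1  2  2  1
Best peak at i=5 (value 13): inc=4, dec=5, length 4+5−1 = 8.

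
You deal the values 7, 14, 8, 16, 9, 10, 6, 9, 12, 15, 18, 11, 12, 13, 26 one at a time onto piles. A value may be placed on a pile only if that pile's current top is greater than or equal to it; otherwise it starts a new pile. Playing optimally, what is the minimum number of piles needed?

8

Place each on the leftmost legal pile:
7 → new pile 1 (tops now [7])
14 → new pile 2 (tops now [7, 14])
8 → pile 2 (tops now [7, 8])
16 → new pile 3 (tops now [7, 8, 16])
9 → pile 3 (tops now [7, 8, 9])
10 → new pile 4 (tops now [7, 8, 9, 10])
6 → pile 1 (tops now [6, 8, 9, 10])
9 → pile 3 (tops now [6, 8, 9, 10])
12 → new pile 5 (tops now [6, 8, 9, 10, 12])
15 → new pile 6 (tops now [6, 8, 9, 10, 12, 15])
18 → new pile 7 (tops now [6, 8, 9, 10, 12, 15, 18])
11 → pile 5 (tops now [6, 8, 9, 10, 11, 15, 18])
12 → pile 6 (tops now [6, 8, 9, 10, 11, 12, 18])
13 → pile 7 (tops now [6, 8, 9, 10, 11, 12, 13])
26 → new pile 8 (tops now [6, 8, 9, 10, 11, 12, 13, 26])
Eight piles.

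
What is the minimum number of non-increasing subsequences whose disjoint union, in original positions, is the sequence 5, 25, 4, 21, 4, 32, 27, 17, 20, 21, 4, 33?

5

Place each on the leftmost legal pile:
5 → new pile 1 (tops now [5])
25 → new pile 2 (tops now [5, 25])
4 → pile 1 (tops now [4, 25])
21 → pile 2 (tops now [4, 21])
4 → pile 1 (tops now [4, 21])
32 → new pile 3 (tops now [4, 21, 32])
27 → pile 3 (tops now [4, 21, 27])
17 → pile 2 (tops now [4, 17, 27])
20 → pile 3 (tops now [4, 17, 20])
21 → new pile 4 (tops now [4, 17, 20, 21])
4 → pile 1 (tops now [4, 17, 20, 21])
33 → new pile 5 (tops now [4, 17, 20, 21, 33])
Five piles.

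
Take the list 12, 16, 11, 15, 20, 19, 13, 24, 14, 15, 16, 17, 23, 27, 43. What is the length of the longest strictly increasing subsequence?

Let dp[i] be the length of the longest such subsequence ending at index i:
i:      1  2  3  4  5  6  7  8  9 10 11 12 13 14 15
a[i]:  12 16 11 15 20 19 13 24 14 15 16 17 23 27 43
dp:     1  2  1  2  3  3  2  4  3  4  5  6  7  8  9
Maximum dp value is 9.

9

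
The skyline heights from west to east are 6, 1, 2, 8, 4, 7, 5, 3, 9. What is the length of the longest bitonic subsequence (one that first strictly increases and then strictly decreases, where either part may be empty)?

inc[i] = longest strictly increasing subsequence ending at i; dec[i] = longest strictly decreasing subsequence starting at i:
i:     1 2 3 4 5 6 7 8 9
a[i]:  6 1 2 8 4 7 5 3 9
inc:   1 1 2 3 3 4 4 3 5
dec:   3 1 1 4 2 3 2 1 1
Best peak at i=4 (value 8): inc=3, dec=4, length 3+4−1 = 6.

6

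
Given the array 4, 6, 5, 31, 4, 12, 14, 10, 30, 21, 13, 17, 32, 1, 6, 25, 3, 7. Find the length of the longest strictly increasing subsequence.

6

Track the smallest tail for each achievable length (strict):
4 → extends → [4]
6 → extends → [4, 6]
5 → replaces 6 → [4, 5]
31 → extends → [4, 5, 31]
4 → already a tail → [4, 5, 31]
12 → replaces 31 → [4, 5, 12]
14 → extends → [4, 5, 12, 14]
10 → replaces 12 → [4, 5, 10, 14]
30 → extends → [4, 5, 10, 14, 30]
21 → replaces 30 → [4, 5, 10, 14, 21]
13 → replaces 14 → [4, 5, 10, 13, 21]
17 → replaces 21 → [4, 5, 10, 13, 17]
32 → extends → [4, 5, 10, 13, 17, 32]
1 → replaces 4 → [1, 5, 10, 13, 17, 32]
6 → replaces 10 → [1, 5, 6, 13, 17, 32]
25 → replaces 32 → [1, 5, 6, 13, 17, 25]
3 → replaces 5 → [1, 3, 6, 13, 17, 25]
7 → replaces 13 → [1, 3, 6, 7, 17, 25]
Six tails, so the longest strictly increasing subsequence has length 6 (e.g. 4, 6, 12, 14, 30, 32).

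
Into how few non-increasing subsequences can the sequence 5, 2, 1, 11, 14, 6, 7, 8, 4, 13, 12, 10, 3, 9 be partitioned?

5

Place each on the leftmost legal pile:
5 → new pile 1 (tops now [5])
2 → pile 1 (tops now [2])
1 → pile 1 (tops now [1])
11 → new pile 2 (tops now [1, 11])
14 → new pile 3 (tops now [1, 11, 14])
6 → pile 2 (tops now [1, 6, 14])
7 → pile 3 (tops now [1, 6, 7])
8 → new pile 4 (tops now [1, 6, 7, 8])
4 → pile 2 (tops now [1, 4, 7, 8])
13 → new pile 5 (tops now [1, 4, 7, 8, 13])
12 → pile 5 (tops now [1, 4, 7, 8, 12])
10 → pile 5 (tops now [1, 4, 7, 8, 10])
3 → pile 2 (tops now [1, 3, 7, 8, 10])
9 → pile 5 (tops now [1, 3, 7, 8, 9])
Five piles.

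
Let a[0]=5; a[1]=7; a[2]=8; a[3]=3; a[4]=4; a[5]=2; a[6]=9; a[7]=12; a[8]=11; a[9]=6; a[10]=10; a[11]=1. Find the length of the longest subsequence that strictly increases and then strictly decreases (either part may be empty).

inc[i] = longest strictly increasing subsequence ending at i; dec[i] = longest strictly decreasing subsequence starting at i:
i:      0  1  2  3  4  5  6  7  8  9 10 11
a[i]:   5  7  8  3  4  2  9 12 11  6 10  1
inc:    1  2  3  1  2  1  4  5  5  3  5  1
dec:    4  4  4  3  3  2  3  4  3  2  2  1
Best peak at i=7 (value 12): inc=5, dec=4, length 5+4−1 = 8.

8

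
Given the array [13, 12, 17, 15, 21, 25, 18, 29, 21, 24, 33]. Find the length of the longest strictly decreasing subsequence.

2

Let dp[i] be the longest strictly decreasing subsequence ending at i:
i:      1  2  3  4  5  6  7  8  9 10 11
a[i]:  13 12 17 15 21 25 18 29 21 24 33
dp:     1  2  1  2  1  1  2  1  2  2  1
Maximum is 2.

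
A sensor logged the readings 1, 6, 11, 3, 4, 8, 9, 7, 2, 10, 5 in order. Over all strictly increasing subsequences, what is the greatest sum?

35

Let S[i] be the best sum of a strictly increasing subsequence ending at i:
i:      1  2  3  4  5  6  7  8  9 10 11
a[i]:   1  6 11  3  4  8  9  7  2 10  5
S:      1  7 18  4  8 16 25 15  3 35 13
Maximum is 35 (e.g. 1 + 3 + 4 + 8 + 9 + 10).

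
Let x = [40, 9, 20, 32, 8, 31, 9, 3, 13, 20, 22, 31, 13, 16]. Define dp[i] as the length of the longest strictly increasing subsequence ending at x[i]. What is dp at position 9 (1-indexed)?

3

dp[i] = 1 + max{dp[j] : j<i, x[j]<x[i]} (or 1 if no such j):
i:      1  2  3  4  5  6  7  8  9 10 11 12 13 14
x[i]:  40  9 20 32  8 31  9  3 13 20 22 31 13 16
dp:     1  1  2  3  1  3  2  1  3  4  5  6  3  4
At index 9 the value is 3.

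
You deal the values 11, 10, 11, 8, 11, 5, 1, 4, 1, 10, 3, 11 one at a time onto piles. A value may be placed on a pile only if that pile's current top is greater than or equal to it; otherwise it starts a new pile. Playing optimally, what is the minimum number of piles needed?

4

Place each on the leftmost legal pile:
11 → new pile 1 (tops now [11])
10 → pile 1 (tops now [10])
11 → new pile 2 (tops now [10, 11])
8 → pile 1 (tops now [8, 11])
11 → pile 2 (tops now [8, 11])
5 → pile 1 (tops now [5, 11])
1 → pile 1 (tops now [1, 11])
4 → pile 2 (tops now [1, 4])
1 → pile 1 (tops now [1, 4])
10 → new pile 3 (tops now [1, 4, 10])
3 → pile 2 (tops now [1, 3, 10])
11 → new pile 4 (tops now [1, 3, 10, 11])
Four piles.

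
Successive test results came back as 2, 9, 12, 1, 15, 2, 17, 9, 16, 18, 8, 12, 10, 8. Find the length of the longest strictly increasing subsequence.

Track the smallest tail for each achievable length (strict):
2 → extends → [2]
9 → extends → [2, 9]
12 → extends → [2, 9, 12]
1 → replaces 2 → [1, 9, 12]
15 → extends → [1, 9, 12, 15]
2 → replaces 9 → [1, 2, 12, 15]
17 → extends → [1, 2, 12, 15, 17]
9 → replaces 12 → [1, 2, 9, 15, 17]
16 → replaces 17 → [1, 2, 9, 15, 16]
18 → extends → [1, 2, 9, 15, 16, 18]
8 → replaces 9 → [1, 2, 8, 15, 16, 18]
12 → replaces 15 → [1, 2, 8, 12, 16, 18]
10 → replaces 12 → [1, 2, 8, 10, 16, 18]
8 → already a tail → [1, 2, 8, 10, 16, 18]
Six tails, so the longest strictly increasing subsequence has length 6 (e.g. 2, 9, 12, 15, 17, 18).

6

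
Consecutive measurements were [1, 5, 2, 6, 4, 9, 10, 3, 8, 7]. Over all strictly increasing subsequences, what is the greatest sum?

Let S[i] be the best sum of a strictly increasing subsequence ending at i:
i:      1  2  3  4  5  6  7  8  9 10
a[i]:   1  5  2  6  4  9 10  3  8  7
S:      1  6  3 12  7 21 31  6 20 19
Maximum is 31 (e.g. 1 + 5 + 6 + 9 + 10).

31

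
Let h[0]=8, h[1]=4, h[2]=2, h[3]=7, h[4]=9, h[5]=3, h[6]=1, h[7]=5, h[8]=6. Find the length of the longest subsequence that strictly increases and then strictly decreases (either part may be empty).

inc[i] = longest strictly increasing subsequence ending at i; dec[i] = longest strictly decreasing subsequence starting at i:
i:     0 1 2 3 4 5 6 7 8
h[i]:  8 4 2 7 9 3 1 5 6
inc:   1 1 1 2 3 2 1 3 4
dec:   4 3 2 3 3 2 1 1 1
Best peak at i=4 (value 9): inc=3, dec=3, length 3+3−1 = 5.

5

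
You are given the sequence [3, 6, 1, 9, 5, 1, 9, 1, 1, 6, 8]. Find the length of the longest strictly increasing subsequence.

4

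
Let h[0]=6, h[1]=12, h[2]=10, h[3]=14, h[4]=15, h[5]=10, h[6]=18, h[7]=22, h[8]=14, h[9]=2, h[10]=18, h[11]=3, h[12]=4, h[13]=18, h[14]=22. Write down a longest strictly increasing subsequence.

Patience tails give the LIS length; then backtrack through the dp parents:
6 → extends → [6]
12 → extends → [6, 12]
10 → replaces 12 → [6, 10]
14 → extends → [6, 10, 14]
15 → extends → [6, 10, 14, 15]
10 → already a tail → [6, 10, 14, 15]
18 → extends → [6, 10, 14, 15, 18]
22 → extends → [6, 10, 14, 15, 18, 22]
14 → already a tail → [6, 10, 14, 15, 18, 22]
2 → replaces 6 → [2, 10, 14, 15, 18, 22]
18 → already a tail → [2, 10, 14, 15, 18, 22]
3 → replaces 10 → [2, 3, 14, 15, 18, 22]
4 → replaces 14 → [2, 3, 4, 15, 18, 22]
18 → already a tail → [2, 3, 4, 15, 18, 22]
22 → already a tail → [2, 3, 4, 15, 18, 22]
Length 6; one witness is 6, 12, 14, 15, 18, 22.

6, 12, 14, 15, 18, 22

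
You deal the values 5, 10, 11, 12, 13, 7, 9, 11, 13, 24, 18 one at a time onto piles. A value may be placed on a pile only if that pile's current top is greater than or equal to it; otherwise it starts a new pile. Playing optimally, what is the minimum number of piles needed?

Place each on the leftmost legal pile:
5 → new pile 1 (tops now [5])
10 → new pile 2 (tops now [5, 10])
11 → new pile 3 (tops now [5, 10, 11])
12 → new pile 4 (tops now [5, 10, 11, 12])
13 → new pile 5 (tops now [5, 10, 11, 12, 13])
7 → pile 2 (tops now [5, 7, 11, 12, 13])
9 → pile 3 (tops now [5, 7, 9, 12, 13])
11 → pile 4 (tops now [5, 7, 9, 11, 13])
13 → pile 5 (tops now [5, 7, 9, 11, 13])
24 → new pile 6 (tops now [5, 7, 9, 11, 13, 24])
18 → pile 6 (tops now [5, 7, 9, 11, 13, 18])
Six piles.

6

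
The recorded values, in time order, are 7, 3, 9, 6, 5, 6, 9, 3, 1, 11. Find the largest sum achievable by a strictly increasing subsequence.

34

Let S[i] be the best sum of a strictly increasing subsequence ending at i:
i:      1  2  3  4  5  6  7  8  9 10
a[i]:   7  3  9  6  5  6  9  3  1 11
S:      7  3 16  9  8 14 23  3  1 34
Maximum is 34 (e.g. 3 + 5 + 6 + 9 + 11).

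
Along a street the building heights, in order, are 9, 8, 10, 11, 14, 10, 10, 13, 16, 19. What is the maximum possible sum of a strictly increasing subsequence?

Let S[i] be the best sum of a strictly increasing subsequence ending at i:
i:      1  2  3  4  5  6  7  8  9 10
a[i]:   9  8 10 11 14 10 10 13 16 19
S:      9  8 19 30 44 19 19 43 60 79
Maximum is 79 (e.g. 9 + 10 + 11 + 14 + 16 + 19).

79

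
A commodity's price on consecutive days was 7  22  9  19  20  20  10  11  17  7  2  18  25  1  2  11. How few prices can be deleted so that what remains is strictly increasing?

Fewest deletions = n − (longest strictly increasing subsequence).
Patience tails:
7 → extends → [7]
22 → extends → [7, 22]
9 → replaces 22 → [7, 9]
19 → extends → [7, 9, 19]
20 → extends → [7, 9, 19, 20]
20 → already a tail → [7, 9, 19, 20]
10 → replaces 19 → [7, 9, 10, 20]
11 → replaces 20 → [7, 9, 10, 11]
17 → extends → [7, 9, 10, 11, 17]
7 → already a tail → [7, 9, 10, 11, 17]
2 → replaces 7 → [2, 9, 10, 11, 17]
18 → extends → [2, 9, 10, 11, 17, 18]
25 → extends → [2, 9, 10, 11, 17, 18, 25]
1 → replaces 2 → [1, 9, 10, 11, 17, 18, 25]
2 → replaces 9 → [1, 2, 10, 11, 17, 18, 25]
11 → already a tail → [1, 2, 10, 11, 17, 18, 25]
Longest strictly increasing subsequence has length 7, so deletions = 16 − 7 = 9.

9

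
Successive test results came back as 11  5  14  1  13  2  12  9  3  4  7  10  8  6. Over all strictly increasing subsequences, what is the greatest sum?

Let S[i] be the best sum of a strictly increasing subsequence ending at i:
i:      1  2  3  4  5  6  7  8  9 10 11 12 13 14
a[i]:  11  5 14  1 13  2 12  9  3  4  7 10  8  6
S:     11  5 25  1 24  3 23 14  6 10 17 27 25 16
Maximum is 27 (e.g. 1 + 2 + 3 + 4 + 7 + 10).

27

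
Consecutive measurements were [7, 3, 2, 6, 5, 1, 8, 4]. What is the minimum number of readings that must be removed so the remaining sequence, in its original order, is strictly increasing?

5

Fewest deletions = n − (longest strictly increasing subsequence).
Patience tails:
7 → extends → [7]
3 → replaces 7 → [3]
2 → replaces 3 → [2]
6 → extends → [2, 6]
5 → replaces 6 → [2, 5]
1 → replaces 2 → [1, 5]
8 → extends → [1, 5, 8]
4 → replaces 5 → [1, 4, 8]
Longest strictly increasing subsequence has length 3, so deletions = 8 − 3 = 5.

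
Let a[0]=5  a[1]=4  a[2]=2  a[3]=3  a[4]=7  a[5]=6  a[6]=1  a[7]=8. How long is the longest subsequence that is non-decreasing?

Track the smallest tail for each achievable length (allowing ties):
5 → extends → [5]
4 → replaces 5 → [4]
2 → replaces 4 → [2]
3 → extends → [2, 3]
7 → extends → [2, 3, 7]
6 → replaces 7 → [2, 3, 6]
1 → replaces 2 → [1, 3, 6]
8 → extends → [1, 3, 6, 8]
Four tails, so the longest non-decreasing subsequence has length 4 (e.g. 2, 3, 7, 8).

4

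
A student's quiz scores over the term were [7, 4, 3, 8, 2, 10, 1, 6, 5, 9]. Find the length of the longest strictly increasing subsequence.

3

Let dp[i] be the length of the longest such subsequence ending at index i:
i:      1  2  3  4  5  6  7  8  9 10
a[i]:   7  4  3  8  2 10  1  6  5  9
dp:     1  1  1  2  1  3  1  2  2  3
Maximum dp value is 3.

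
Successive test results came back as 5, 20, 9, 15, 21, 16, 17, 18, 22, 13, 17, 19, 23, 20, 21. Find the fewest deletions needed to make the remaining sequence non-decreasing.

6

Fewest deletions = n − (longest non-decreasing subsequence).
i:      1  2  3  4  5  6  7  8  9 10 11 12 13 14 15
a[i]:   5 20  9 15 21 16 17 18 22 13 17 19 23 20 21
dp:     1  2  2  3  4  4  5  6  7  3  6  7  8  8  9
max dp = 9, so deletions = 15 − 9 = 6.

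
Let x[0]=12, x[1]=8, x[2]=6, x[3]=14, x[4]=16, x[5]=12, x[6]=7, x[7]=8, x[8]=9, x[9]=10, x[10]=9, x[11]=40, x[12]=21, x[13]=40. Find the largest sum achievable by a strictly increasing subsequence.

103

Let S[i] be the best sum of a strictly increasing subsequence ending at i:
i:       0   1   2   3   4   5   6   7   8   9  10  11  12  13
x[i]:   12   8   6  14  16  12   7   8   9  10   9  40  21  40
S:      12   8   6  26  42  20  13  21  30  40  30  82  63 103
Maximum is 103 (e.g. 12 + 14 + 16 + 21 + 40).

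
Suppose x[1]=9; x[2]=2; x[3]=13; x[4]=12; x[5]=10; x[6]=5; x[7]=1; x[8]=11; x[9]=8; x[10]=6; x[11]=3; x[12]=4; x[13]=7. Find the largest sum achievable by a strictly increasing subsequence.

30

Let S[i] be the best sum of a strictly increasing subsequence ending at i:
i:      1  2  3  4  5  6  7  8  9 10 11 12 13
x[i]:   9  2 13 12 10  5  1 11  8  6  3  4  7
S:      9  2 22 21 19  7  1 30 15 13  5  9 20
Maximum is 30 (e.g. 9 + 10 + 11).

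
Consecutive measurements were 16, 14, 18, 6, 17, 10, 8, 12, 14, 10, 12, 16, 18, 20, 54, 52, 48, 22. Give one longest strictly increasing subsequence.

Patience tails give the LIS length; then backtrack through the dp parents:
16 → extends → [16]
14 → replaces 16 → [14]
18 → extends → [14, 18]
6 → replaces 14 → [6, 18]
17 → replaces 18 → [6, 17]
10 → replaces 17 → [6, 10]
8 → replaces 10 → [6, 8]
12 → extends → [6, 8, 12]
14 → extends → [6, 8, 12, 14]
10 → replaces 12 → [6, 8, 10, 14]
12 → replaces 14 → [6, 8, 10, 12]
16 → extends → [6, 8, 10, 12, 16]
18 → extends → [6, 8, 10, 12, 16, 18]
20 → extends → [6, 8, 10, 12, 16, 18, 20]
54 → extends → [6, 8, 10, 12, 16, 18, 20, 54]
52 → replaces 54 → [6, 8, 10, 12, 16, 18, 20, 52]
48 → replaces 52 → [6, 8, 10, 12, 16, 18, 20, 48]
22 → replaces 48 → [6, 8, 10, 12, 16, 18, 20, 22]
Length 8; one witness is 6, 10, 12, 14, 16, 18, 20, 54.

6, 10, 12, 14, 16, 18, 20, 54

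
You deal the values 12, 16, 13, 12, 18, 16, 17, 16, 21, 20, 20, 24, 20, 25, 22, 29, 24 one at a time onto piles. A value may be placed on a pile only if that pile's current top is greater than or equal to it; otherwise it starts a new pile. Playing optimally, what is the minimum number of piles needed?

Place each on the leftmost legal pile:
12 → new pile 1 (tops now [12])
16 → new pile 2 (tops now [12, 16])
13 → pile 2 (tops now [12, 13])
12 → pile 1 (tops now [12, 13])
18 → new pile 3 (tops now [12, 13, 18])
16 → pile 3 (tops now [12, 13, 16])
17 → new pile 4 (tops now [12, 13, 16, 17])
16 → pile 3 (tops now [12, 13, 16, 17])
21 → new pile 5 (tops now [12, 13, 16, 17, 21])
20 → pile 5 (tops now [12, 13, 16, 17, 20])
20 → pile 5 (tops now [12, 13, 16, 17, 20])
24 → new pile 6 (tops now [12, 13, 16, 17, 20, 24])
20 → pile 5 (tops now [12, 13, 16, 17, 20, 24])
25 → new pile 7 (tops now [12, 13, 16, 17, 20, 24, 25])
22 → pile 6 (tops now [12, 13, 16, 17, 20, 22, 25])
29 → new pile 8 (tops now [12, 13, 16, 17, 20, 22, 25, 29])
24 → pile 7 (tops now [12, 13, 16, 17, 20, 22, 24, 29])
Eight piles.

8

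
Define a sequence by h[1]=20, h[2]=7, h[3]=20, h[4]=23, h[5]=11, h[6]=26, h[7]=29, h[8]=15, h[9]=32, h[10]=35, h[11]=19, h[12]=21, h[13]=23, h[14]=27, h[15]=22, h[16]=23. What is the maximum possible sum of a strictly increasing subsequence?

Let S[i] be the best sum of a strictly increasing subsequence ending at i:
i:       1   2   3   4   5   6   7   8   9  10  11  12  13  14  15  16
h[i]:   20   7  20  23  11  26  29  15  32  35  19  21  23  27  22  23
S:      20   7  27  50  18  76 105  33 137 172  52  73  96 123  95 118
Maximum is 172 (e.g. 7 + 20 + 23 + 26 + 29 + 32 + 35).

172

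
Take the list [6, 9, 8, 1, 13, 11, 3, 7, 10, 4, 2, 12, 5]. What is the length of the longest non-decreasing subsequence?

5

Let dp[i] be the length of the longest such subsequence ending at index i:
i:      1  2  3  4  5  6  7  8  9 10 11 12 13
a[i]:   6  9  8  1 13 11  3  7 10  4  2 12  5
dp:     1  2  2  1  3  3  2  3  4  3  2  5  4
Maximum dp value is 5.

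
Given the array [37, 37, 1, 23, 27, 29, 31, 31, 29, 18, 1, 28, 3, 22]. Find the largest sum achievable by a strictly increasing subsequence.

Let S[i] be the best sum of a strictly increasing subsequence ending at i:
i:       1   2   3   4   5   6   7   8   9  10  11  12  13  14
a[i]:   37  37   1  23  27  29  31  31  29  18   1  28   3  22
S:      37  37   1  24  51  80 111 111  80  19   1  79   4  41
Maximum is 111 (e.g. 1 + 23 + 27 + 29 + 31).

111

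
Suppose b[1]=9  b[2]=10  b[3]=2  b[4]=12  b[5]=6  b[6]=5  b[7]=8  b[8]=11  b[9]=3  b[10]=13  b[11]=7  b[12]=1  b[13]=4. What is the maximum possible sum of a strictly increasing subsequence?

44

Let S[i] be the best sum of a strictly increasing subsequence ending at i:
i:      1  2  3  4  5  6  7  8  9 10 11 12 13
b[i]:   9 10  2 12  6  5  8 11  3 13  7  1  4
S:      9 19  2 31  8  7 16 30  5 44 15  1  9
Maximum is 44 (e.g. 9 + 10 + 12 + 13).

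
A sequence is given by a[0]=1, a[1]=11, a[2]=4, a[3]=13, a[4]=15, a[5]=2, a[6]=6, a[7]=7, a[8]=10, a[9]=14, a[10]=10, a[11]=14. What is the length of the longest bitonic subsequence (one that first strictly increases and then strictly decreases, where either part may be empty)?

inc[i] = longest strictly increasing subsequence ending at i; dec[i] = longest strictly decreasing subsequence starting at i:
i:      0  1  2  3  4  5  6  7  8  9 10 11
a[i]:   1 11  4 13 15  2  6  7 10 14 10 14
inc:    1  2  2  3  4  2  3  4  5  6  5  6
dec:    1  3  2  2  3  1  1  1  1  2  1  1
Best peak at i=9 (value 14): inc=6, dec=2, length 6+2−1 = 7.

7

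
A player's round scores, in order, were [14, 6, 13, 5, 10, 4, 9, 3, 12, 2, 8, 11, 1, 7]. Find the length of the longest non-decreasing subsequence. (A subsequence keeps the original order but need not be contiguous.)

3

Track the smallest tail for each achievable length (allowing ties):
14 → extends → [14]
6 → replaces 14 → [6]
13 → extends → [6, 13]
5 → replaces 6 → [5, 13]
10 → replaces 13 → [5, 10]
4 → replaces 5 → [4, 10]
9 → replaces 10 → [4, 9]
3 → replaces 4 → [3, 9]
12 → extends → [3, 9, 12]
2 → replaces 3 → [2, 9, 12]
8 → replaces 9 → [2, 8, 12]
11 → replaces 12 → [2, 8, 11]
1 → replaces 2 → [1, 8, 11]
7 → replaces 8 → [1, 7, 11]
Three tails, so the longest non-decreasing subsequence has length 3 (e.g. 6, 10, 12).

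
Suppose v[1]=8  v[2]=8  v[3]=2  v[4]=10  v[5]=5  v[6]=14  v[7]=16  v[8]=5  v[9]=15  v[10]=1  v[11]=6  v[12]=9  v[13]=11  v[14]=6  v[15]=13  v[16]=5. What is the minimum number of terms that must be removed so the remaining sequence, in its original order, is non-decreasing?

Fewest deletions = n − (longest non-decreasing subsequence).
Patience tails:
8 → extends → [8]
8 → extends → [8, 8]
2 → replaces 8 → [2, 8]
10 → extends → [2, 8, 10]
5 → replaces 8 → [2, 5, 10]
14 → extends → [2, 5, 10, 14]
16 → extends → [2, 5, 10, 14, 16]
5 → replaces 10 → [2, 5, 5, 14, 16]
15 → replaces 16 → [2, 5, 5, 14, 15]
1 → replaces 2 → [1, 5, 5, 14, 15]
6 → replaces 14 → [1, 5, 5, 6, 15]
9 → replaces 15 → [1, 5, 5, 6, 9]
11 → extends → [1, 5, 5, 6, 9, 11]
6 → replaces 9 → [1, 5, 5, 6, 6, 11]
13 → extends → [1, 5, 5, 6, 6, 11, 13]
5 → replaces 6 → [1, 5, 5, 5, 6, 11, 13]
Longest non-decreasing subsequence has length 7, so deletions = 16 − 7 = 9.

9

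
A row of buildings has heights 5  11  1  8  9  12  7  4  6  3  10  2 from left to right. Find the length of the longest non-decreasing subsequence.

4

Let dp[i] be the length of the longest such subsequence ending at index i:
i:      1  2  3  4  5  6  7  8  9 10 11 12
a[i]:   5 11  1  8  9 12  7  4  6  3 10  2
dp:     1  2  1  2  3  4  2  2  3  2  4  2
Maximum dp value is 4.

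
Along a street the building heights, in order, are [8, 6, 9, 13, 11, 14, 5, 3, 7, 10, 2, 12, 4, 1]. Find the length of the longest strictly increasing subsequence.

Let dp[i] be the length of the longest such subsequence ending at index i:
i:      1  2  3  4  5  6  7  8  9 10 11 12 13 14
a[i]:   8  6  9 13 11 14  5  3  7 10  2 12  4  1
dp:     1  1  2  3  3  4  1  1  2  3  1  4  2  1
Maximum dp value is 4.

4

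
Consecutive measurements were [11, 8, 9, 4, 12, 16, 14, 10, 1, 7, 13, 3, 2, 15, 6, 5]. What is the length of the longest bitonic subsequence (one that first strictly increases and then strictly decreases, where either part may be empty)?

9

inc[i] = longest strictly increasing subsequence ending at i; dec[i] = longest strictly decreasing subsequence starting at i:
i:      1  2  3  4  5  6  7  8  9 10 11 12 13 14 15 16
a[i]:  11  8  9  4 12 16 14 10  1  7 13  3  2 15  6  5
inc:    1  1  2  1  3  4  4  3  1  2  4  2  2  5  3  3
dec:    5  4  4  3  5  6  5  4  1  3  3  2  1  3  2  1
Best peak at i=6 (value 16): inc=4, dec=6, length 4+6−1 = 9.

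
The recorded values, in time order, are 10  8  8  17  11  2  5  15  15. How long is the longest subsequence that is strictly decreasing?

3

Negate each value so 'decreasing' becomes 'increasing', then run patience tails on the negated sequence:
-10 → extends → [-10]
-8 → extends → [-10, -8]
-8 → already a tail → [-10, -8]
-17 → replaces -10 → [-17, -8]
-11 → replaces -8 → [-17, -11]
-2 → extends → [-17, -11, -2]
-5 → replaces -2 → [-17, -11, -5]
-15 → replaces -11 → [-17, -15, -5]
-15 → already a tail → [-17, -15, -5]
Three tails, so the longest strictly decreasing subsequence of the original has length 3.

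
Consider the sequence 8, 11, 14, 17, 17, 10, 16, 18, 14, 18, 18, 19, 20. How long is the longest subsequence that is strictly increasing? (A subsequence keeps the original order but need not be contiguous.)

Track the smallest tail for each achievable length (strict):
8 → extends → [8]
11 → extends → [8, 11]
14 → extends → [8, 11, 14]
17 → extends → [8, 11, 14, 17]
17 → already a tail → [8, 11, 14, 17]
10 → replaces 11 → [8, 10, 14, 17]
16 → replaces 17 → [8, 10, 14, 16]
18 → extends → [8, 10, 14, 16, 18]
14 → already a tail → [8, 10, 14, 16, 18]
18 → already a tail → [8, 10, 14, 16, 18]
18 → already a tail → [8, 10, 14, 16, 18]
19 → extends → [8, 10, 14, 16, 18, 19]
20 → extends → [8, 10, 14, 16, 18, 19, 20]
Seven tails, so the longest strictly increasing subsequence has length 7 (e.g. 8, 11, 14, 17, 18, 19, 20).

7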